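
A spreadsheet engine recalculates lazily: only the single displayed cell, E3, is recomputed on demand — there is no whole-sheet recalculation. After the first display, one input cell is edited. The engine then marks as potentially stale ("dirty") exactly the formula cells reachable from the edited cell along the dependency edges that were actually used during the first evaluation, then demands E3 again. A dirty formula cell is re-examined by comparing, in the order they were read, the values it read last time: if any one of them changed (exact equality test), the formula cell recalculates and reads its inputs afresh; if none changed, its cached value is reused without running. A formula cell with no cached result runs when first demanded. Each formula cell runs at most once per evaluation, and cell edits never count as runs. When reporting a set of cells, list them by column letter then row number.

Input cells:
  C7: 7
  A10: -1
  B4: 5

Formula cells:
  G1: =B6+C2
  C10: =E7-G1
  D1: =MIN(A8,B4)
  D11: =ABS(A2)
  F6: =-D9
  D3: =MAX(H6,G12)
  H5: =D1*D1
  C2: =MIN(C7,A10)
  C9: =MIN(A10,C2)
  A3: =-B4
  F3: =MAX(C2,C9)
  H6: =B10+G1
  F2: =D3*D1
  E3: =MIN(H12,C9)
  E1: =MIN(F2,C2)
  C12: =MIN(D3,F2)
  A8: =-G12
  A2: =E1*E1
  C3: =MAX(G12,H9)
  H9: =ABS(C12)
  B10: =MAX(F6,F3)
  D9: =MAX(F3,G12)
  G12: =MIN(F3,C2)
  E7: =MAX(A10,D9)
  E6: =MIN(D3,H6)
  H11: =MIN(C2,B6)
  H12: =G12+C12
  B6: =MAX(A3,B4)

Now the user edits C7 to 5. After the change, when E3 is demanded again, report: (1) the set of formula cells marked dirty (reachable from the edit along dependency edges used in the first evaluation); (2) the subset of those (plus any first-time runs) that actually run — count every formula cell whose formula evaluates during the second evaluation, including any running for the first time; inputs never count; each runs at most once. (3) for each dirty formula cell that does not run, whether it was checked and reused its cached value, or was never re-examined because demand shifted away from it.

Marked dirty: A8, B10, C2, C9, C12, D1, D3, D9, E3, F2, F3, F6, G1, G12, H6, H12.
Formula cells that run: C2 — 1 in total.
Checked but reused from cache: A8, B10, C9, C12, D1, D3, D9, E3, F2, F3, F6, G1, G12, H6, H12.
Key observation: the change is absorbed at C2 — it re-runs but produces the same value, and the output's value is unchanged.

First evaluation (everything demanded from the output):
  A3 = -(5) = -5
  B6 = MAX(-5, 5) = 5
  C2 = MIN(7, -1) = -1
  C9 = MIN(-1, -1) = -1
  F3 = MAX(-1, -1) = -1
  G1 = 5 + -1 = 4
  G12 = MIN(-1, -1) = -1
  A8 = -(-1) = 1
  D1 = MIN(1, 5) = 1
  D9 = MAX(-1, -1) = -1
  F6 = -(-1) = 1
  B10 = MAX(1, -1) = 1
  H6 = 1 + 4 = 5
  D3 = MAX(5, -1) = 5
  F2 = 5 * 1 = 5
  C12 = MIN(5, 5) = 5
  H12 = -1 + 5 = 4
  E3 = MIN(4, -1) = -1

Propagation after the edit:
  C2: runs — C7 7->5; result -1 (same value as before).
  C9: checked — values it read are unchanged (A10 unchanged, C2 unchanged); reused cached -1 without running.
  F3: checked — values it read are unchanged (C2 unchanged, C9 unchanged); reused cached -1 without running.
  G1: checked — values it read are unchanged (B6 unchanged, C2 unchanged); reused cached 4 without running.
  G12: checked — values it read are unchanged (F3 unchanged, C2 unchanged); reused cached -1 without running.
  A8: checked — values it read are unchanged (G12 unchanged); reused cached 1 without running.
  D1: checked — values it read are unchanged (A8 unchanged, B4 unchanged); reused cached 1 without running.
  D9: checked — values it read are unchanged (F3 unchanged, G12 unchanged); reused cached -1 without running.
  F6: checked — values it read are unchanged (D9 unchanged); reused cached 1 without running.
  B10: checked — values it read are unchanged (F6 unchanged, F3 unchanged); reused cached 1 without running.
  H6: checked — values it read are unchanged (B10 unchanged, G1 unchanged); reused cached 5 without running.
  D3: checked — values it read are unchanged (H6 unchanged, G12 unchanged); reused cached 5 without running.
  F2: checked — values it read are unchanged (D3 unchanged, D1 unchanged); reused cached 5 without running.
  C12: checked — values it read are unchanged (D3 unchanged, F2 unchanged); reused cached 5 without running.
  H12: checked — values it read are unchanged (G12 unchanged, C12 unchanged); reused cached 4 without running.
  E3: checked — values it read are unchanged (H12 unchanged, C9 unchanged); reused cached -1 without running.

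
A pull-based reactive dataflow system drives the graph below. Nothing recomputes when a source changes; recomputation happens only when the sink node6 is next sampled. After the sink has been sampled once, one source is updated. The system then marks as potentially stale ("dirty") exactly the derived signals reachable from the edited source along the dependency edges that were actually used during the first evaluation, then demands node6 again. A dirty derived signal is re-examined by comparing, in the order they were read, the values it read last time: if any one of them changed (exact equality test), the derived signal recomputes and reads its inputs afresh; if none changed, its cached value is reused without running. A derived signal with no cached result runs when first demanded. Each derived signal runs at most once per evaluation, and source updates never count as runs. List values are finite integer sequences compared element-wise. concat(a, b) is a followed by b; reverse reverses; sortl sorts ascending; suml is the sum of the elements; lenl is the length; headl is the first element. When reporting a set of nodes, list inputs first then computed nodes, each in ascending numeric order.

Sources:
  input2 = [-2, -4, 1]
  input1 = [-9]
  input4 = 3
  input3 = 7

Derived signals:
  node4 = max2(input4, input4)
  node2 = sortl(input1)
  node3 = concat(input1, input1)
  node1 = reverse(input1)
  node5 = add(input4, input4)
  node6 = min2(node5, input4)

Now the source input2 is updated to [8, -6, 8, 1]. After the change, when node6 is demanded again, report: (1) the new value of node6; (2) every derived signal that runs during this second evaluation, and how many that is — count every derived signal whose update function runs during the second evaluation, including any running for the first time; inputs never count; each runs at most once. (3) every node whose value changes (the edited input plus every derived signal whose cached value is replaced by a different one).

New value of node6: 3.
Derived signals that run: none — 0 in total.
Values that change: input2.
Key observation: input2 is never demanded by the output, so the edit triggers no recomputation at all.

First evaluation (everything demanded from the output):
  node5 = add(3, 3) = 6
  node6 = min2(6, 3) = 3

Propagation after the edit:
  input2 feeds no computation that the output demands — nothing is marked dirty and nothing runs.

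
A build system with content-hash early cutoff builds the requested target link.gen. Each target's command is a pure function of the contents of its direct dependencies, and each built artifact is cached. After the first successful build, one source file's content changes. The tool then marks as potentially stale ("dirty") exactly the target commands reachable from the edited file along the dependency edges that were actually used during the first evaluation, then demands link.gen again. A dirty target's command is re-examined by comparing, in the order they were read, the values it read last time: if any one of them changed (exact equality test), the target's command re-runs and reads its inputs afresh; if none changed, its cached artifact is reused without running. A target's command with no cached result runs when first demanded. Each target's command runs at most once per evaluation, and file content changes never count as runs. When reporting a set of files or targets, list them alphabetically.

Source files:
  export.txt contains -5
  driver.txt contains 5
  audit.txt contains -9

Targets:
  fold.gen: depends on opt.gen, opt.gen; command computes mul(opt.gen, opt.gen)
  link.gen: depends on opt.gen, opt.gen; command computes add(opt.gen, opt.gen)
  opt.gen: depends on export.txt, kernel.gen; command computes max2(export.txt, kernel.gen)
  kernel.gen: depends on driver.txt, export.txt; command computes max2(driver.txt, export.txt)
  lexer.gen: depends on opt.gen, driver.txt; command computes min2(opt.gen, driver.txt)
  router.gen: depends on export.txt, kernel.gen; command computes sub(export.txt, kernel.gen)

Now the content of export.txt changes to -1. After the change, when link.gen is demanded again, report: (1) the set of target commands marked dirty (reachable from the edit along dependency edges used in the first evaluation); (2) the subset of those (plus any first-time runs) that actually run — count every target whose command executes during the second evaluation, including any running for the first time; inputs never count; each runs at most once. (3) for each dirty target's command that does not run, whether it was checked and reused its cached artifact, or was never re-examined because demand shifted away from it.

Marked dirty: kernel.gen, link.gen, opt.gen.
Target commands that run: kernel.gen, opt.gen — 2 in total.
Checked but reused from cache: link.gen.
Key observation: the cutoff stops propagation at link.gen — its inputs' values are unchanged, so it reuses its cache.

First evaluation (everything demanded from the output):
  kernel.gen = max2(5, -5) = 5
  opt.gen = max2(-5, 5) = 5
  link.gen = add(5, 5) = 10

Propagation after the edit:
  kernel.gen: runs — export.txt -5->-1; result 5 (same value as before).
  opt.gen: runs — export.txt -5->-1; result 5 (same value as before).
  link.gen: checked — values it read are unchanged (opt.gen unchanged, opt.gen unchanged); reused cached 10 without running.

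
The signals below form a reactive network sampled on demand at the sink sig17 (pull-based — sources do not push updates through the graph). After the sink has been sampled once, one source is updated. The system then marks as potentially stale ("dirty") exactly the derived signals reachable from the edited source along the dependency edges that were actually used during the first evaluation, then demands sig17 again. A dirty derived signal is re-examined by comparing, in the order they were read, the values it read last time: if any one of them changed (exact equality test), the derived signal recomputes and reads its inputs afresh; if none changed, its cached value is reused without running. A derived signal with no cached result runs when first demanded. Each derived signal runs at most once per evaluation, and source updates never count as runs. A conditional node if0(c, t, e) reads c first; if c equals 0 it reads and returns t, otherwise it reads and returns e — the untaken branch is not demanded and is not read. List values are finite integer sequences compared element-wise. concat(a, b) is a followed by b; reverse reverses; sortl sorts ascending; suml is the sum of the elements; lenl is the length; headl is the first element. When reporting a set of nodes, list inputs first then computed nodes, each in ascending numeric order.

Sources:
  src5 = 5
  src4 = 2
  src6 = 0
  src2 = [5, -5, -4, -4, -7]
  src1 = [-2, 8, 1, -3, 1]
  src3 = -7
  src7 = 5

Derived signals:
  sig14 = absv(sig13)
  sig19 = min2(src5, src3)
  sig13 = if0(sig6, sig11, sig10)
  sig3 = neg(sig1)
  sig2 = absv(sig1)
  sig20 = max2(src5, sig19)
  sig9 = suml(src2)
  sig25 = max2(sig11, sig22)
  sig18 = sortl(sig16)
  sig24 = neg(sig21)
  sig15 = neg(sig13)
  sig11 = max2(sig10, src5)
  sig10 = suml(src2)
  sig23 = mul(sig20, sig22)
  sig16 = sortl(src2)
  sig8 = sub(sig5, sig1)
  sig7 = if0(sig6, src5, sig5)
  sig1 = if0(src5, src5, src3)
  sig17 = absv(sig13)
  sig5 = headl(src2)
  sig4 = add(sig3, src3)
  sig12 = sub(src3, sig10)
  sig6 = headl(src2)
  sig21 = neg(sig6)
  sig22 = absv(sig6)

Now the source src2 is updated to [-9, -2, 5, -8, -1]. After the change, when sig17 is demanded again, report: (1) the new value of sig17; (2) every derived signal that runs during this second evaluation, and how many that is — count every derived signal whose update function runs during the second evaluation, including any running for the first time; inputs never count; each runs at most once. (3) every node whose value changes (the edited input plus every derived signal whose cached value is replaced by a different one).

sig17 now evaluates to 15.
Run set: sig6, sig10, sig13 (3 run).
Changed values: src2, sig6.
The important point: at sig17 every value read last time is unchanged, so the dirty flag clears without a run.

Initial pass — values computed on the first demand:
  sig6 = headl([5, -5, -4, -4, -7]) = 5
  sig10 = suml([5, -5, -4, -4, -7]) = -15
  sig13 = if0(sig6=5 -> else branch sig10) = -15
  sig17 = absv(-15) = 15

Second demand — change propagation:
  sig6: re-runs because src2 [5, -5, -4, -4, -7]->[-9, -2, 5, -8, -1]; new result -9.
  sig10: re-runs because src2 [5, -5, -4, -4, -7]->[-9, -2, 5, -8, -1]; new result -15 (unchanged).
  sig13: re-runs because sig6 5->-9; new result -15 (unchanged).
  sig17: re-examined; everything it read last time is the same (sig13 unchanged) — cache 15 kept, no run.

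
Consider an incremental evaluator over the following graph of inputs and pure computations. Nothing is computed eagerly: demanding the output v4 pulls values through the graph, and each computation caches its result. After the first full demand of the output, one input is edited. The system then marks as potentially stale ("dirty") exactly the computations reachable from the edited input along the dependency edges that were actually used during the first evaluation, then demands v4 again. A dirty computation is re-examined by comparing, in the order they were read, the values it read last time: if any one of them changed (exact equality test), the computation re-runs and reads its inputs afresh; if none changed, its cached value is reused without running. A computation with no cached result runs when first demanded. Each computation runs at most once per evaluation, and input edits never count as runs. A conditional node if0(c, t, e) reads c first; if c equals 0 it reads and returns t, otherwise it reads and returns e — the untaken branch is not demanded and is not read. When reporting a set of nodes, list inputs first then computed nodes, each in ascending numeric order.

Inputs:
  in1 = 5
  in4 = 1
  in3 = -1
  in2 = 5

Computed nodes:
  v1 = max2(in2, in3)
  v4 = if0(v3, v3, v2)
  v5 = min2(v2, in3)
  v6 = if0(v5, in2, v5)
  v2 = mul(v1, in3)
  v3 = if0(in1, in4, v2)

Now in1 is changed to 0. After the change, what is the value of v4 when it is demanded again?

v4 now evaluates to -5.

Initial pass — values computed on the first demand:
  v1 = max2(5, -1) = 5
  v2 = mul(5, -1) = -5
  v3 = if0(in1=5 -> else branch v2) = -5
  v4 = if0(v3=-5 -> else branch v2) = -5

Second demand — change propagation:
  v3: re-runs because in1 5->0; new result 1.
  v4: re-runs because v3 -5->1; new result -5 (unchanged).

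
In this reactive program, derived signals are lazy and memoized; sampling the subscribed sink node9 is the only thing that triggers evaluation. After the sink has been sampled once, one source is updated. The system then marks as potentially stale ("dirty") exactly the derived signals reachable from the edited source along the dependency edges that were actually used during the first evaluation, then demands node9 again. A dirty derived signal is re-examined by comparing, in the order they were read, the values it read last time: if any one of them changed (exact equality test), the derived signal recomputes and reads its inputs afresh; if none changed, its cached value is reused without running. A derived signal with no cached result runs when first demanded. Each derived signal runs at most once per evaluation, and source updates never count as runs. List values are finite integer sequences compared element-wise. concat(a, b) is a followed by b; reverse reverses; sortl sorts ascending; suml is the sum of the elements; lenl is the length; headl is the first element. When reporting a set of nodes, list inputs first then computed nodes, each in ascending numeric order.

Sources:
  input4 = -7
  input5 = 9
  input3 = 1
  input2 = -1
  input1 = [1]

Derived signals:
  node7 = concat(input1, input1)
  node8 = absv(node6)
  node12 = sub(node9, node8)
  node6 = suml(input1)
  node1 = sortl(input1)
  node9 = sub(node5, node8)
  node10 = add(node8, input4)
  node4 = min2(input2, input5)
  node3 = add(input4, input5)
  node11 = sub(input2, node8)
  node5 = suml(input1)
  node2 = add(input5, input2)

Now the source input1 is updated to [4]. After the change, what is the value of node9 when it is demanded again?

Demanding node9 again yields 0.

First demand of the output computes:
  node5 = suml([1]) = 1
  node6 = suml([1]) = 1
  node8 = absv(1) = 1
  node9 = sub(1, 1) = 0

After the edit, cleaning proceeds:
  node5: a read changed (input1 [1]->[4]) — executes, giving 4.
  node6: a read changed (input1 [1]->[4]) — executes, giving 4.
  node8: a read changed (node6 1->4) — executes, giving 4.
  node9: a read changed (node5 1->4; node8 1->4) — executes, giving 0 — identical to its old value.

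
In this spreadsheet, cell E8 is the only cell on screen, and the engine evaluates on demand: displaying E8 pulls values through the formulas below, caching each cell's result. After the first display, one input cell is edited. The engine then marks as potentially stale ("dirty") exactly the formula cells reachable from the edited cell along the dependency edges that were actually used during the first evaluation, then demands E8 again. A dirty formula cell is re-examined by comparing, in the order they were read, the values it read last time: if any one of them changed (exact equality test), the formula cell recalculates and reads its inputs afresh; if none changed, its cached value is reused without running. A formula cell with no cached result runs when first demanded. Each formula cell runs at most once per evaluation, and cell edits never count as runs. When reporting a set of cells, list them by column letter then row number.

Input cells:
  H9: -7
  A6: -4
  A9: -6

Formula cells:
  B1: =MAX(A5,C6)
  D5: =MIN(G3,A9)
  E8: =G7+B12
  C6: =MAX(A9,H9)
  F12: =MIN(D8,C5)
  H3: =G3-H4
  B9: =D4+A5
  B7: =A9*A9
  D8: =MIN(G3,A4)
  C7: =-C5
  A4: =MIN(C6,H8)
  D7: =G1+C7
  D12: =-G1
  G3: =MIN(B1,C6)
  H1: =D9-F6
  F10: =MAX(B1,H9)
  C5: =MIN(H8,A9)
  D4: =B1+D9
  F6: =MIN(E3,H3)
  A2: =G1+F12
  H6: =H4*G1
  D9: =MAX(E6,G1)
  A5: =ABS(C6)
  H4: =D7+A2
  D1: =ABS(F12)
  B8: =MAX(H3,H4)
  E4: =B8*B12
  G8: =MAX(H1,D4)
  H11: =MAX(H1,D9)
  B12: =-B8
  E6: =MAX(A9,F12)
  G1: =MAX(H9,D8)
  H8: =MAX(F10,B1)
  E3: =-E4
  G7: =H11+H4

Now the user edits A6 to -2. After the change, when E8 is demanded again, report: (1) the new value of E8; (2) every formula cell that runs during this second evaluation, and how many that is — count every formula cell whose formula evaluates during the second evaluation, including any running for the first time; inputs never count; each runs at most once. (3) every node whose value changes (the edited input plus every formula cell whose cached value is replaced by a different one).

E8 now evaluates to -24.
Run set: none (0 run).
Changed values: A6.
The important point: nothing the output needs ever reads A6, so the edit is invisible to it.

Initial pass — values computed on the first demand:
  C6 = MAX(-6, -7) = -6
  A5 = ABS(-6) = 6
  B1 = MAX(6, -6) = 6
  F10 = MAX(6, -7) = 6
  G3 = MIN(6, -6) = -6
  H8 = MAX(6, 6) = 6
  A4 = MIN(-6, 6) = -6
  C5 = MIN(6, -6) = -6
  C7 = -(-6) = 6
  D8 = MIN(-6, -6) = -6
  F12 = MIN(-6, -6) = -6
  E6 = MAX(-6, -6) = -6
  G1 = MAX(-7, -6) = -6
  A2 = -6 + -6 = -12
  D7 = -6 + 6 = 0
  D9 = MAX(-6, -6) = -6
  H4 = 0 + -12 = -12
  H3 = -6 - -12 = 6
  B8 = MAX(6, -12) = 6
  B12 = -(6) = -6
  E4 = 6 * -6 = -36
  E3 = -(-36) = 36
  F6 = MIN(36, 6) = 6
  H1 = -6 - 6 = -12
  H11 = MAX(-12, -6) = -6
  G7 = -6 + -12 = -18
  E8 = -18 + -6 = -24

Second demand — change propagation:
  no demanded computation ever read A6, so the edit dirties nothing and nothing runs.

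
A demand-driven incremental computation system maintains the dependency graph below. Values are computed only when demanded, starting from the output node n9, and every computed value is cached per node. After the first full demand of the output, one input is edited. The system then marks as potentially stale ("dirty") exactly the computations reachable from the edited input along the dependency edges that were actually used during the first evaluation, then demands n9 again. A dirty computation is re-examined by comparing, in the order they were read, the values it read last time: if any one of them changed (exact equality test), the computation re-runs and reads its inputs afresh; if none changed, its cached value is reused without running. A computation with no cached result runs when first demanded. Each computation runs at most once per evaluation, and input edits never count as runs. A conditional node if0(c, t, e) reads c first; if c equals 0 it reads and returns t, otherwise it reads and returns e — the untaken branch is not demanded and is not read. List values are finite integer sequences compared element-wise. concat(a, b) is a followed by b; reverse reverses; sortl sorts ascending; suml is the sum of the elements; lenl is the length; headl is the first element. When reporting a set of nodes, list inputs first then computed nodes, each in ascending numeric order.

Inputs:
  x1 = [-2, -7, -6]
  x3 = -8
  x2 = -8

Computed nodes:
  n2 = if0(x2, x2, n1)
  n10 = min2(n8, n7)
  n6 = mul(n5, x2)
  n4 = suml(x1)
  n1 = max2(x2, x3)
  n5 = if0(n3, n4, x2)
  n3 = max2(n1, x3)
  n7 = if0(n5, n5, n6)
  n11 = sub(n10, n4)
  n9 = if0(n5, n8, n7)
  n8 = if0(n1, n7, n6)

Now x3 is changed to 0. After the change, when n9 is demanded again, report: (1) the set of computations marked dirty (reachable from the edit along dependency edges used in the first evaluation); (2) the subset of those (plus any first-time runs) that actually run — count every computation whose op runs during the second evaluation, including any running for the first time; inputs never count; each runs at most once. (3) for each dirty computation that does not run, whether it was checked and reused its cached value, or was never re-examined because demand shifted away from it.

First evaluation (everything demanded from the output):
  n1 = max2(-8, -8) = -8
  n3 = max2(-8, -8) = -8
  n5 = if0(n3=-8 -> else branch x2) = -8
  n6 = mul(-8, -8) = 64
  n7 = if0(n5=-8 -> else branch n6) = 64
  n9 = if0(n5=-8 -> else branch n7) = 64

Propagation after the edit:
  n1: runs — x3 -8->0; result 0.
  n3: runs — n1 -8->0; x3 -8->0; result 0.
  n4: demanded for the first time — runs, produces -15.
  n5: runs — n3 -8->0; result -15.
  n6: runs — n5 -8->-15; result 120.
  n7: runs — n5 -8->-15; n6 64->120; result 120.
  n9: runs — n5 -8->-15; n7 64->120; result 120.

Key observation: a condition flipped, so demand reaches new nodes — n4 runs for the first time.

Marked dirty: n1, n3, n5, n6, n7, n9.
Computations that run: n1, n3, n4, n5, n6, n7, n9 — 7 in total.
Every dirty computation ran.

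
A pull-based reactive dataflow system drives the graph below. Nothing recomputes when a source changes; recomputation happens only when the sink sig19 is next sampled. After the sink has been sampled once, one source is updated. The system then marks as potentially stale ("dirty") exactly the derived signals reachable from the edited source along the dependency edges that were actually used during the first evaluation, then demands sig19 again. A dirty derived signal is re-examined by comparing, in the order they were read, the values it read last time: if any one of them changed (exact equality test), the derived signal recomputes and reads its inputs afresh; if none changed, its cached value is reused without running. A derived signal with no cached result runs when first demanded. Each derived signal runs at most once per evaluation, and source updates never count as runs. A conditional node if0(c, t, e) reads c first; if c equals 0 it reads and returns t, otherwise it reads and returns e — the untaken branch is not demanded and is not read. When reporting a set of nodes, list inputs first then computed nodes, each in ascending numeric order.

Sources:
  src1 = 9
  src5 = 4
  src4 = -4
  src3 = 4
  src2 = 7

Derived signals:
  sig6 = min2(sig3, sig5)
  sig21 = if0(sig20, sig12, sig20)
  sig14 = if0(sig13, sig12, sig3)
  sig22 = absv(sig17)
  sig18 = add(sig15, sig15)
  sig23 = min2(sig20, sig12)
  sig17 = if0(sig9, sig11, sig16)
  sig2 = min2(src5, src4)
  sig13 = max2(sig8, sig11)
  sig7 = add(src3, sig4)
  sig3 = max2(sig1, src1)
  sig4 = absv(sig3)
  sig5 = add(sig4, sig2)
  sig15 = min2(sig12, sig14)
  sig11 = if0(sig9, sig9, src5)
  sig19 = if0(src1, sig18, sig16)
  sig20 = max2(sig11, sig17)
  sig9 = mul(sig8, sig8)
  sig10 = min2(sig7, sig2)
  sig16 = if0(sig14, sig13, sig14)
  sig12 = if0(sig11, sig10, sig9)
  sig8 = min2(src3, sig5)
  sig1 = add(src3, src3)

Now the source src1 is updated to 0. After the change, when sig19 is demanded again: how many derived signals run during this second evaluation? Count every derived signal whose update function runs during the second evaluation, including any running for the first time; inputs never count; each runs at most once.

Derived signals that run: sig3, sig4, sig5, sig8, sig12, sig14, sig15, sig18, sig19 — 9 in total.
Key observation: a condition flipped, so demand moved to the other branch — sig16 is never re-examined.

First evaluation (everything demanded from the output):
  sig1 = add(4, 4) = 8
  sig2 = min2(4, -4) = -4
  sig3 = max2(8, 9) = 9
  sig4 = absv(9) = 9
  sig5 = add(9, -4) = 5
  sig8 = min2(4, 5) = 4
  sig9 = mul(4, 4) = 16
  sig11 = if0(sig9=16 -> else branch src5) = 4
  sig13 = max2(4, 4) = 4
  sig14 = if0(sig13=4 -> else branch sig3) = 9
  sig16 = if0(sig14=9 -> else branch sig14) = 9
  sig19 = if0(src1=9 -> else branch sig16) = 9

Propagation after the edit:
  sig3: runs — src1 9->0; result 8.
  sig4: runs — sig3 9->8; result 8.
  sig5: runs — sig4 9->8; result 4.
  sig8: runs — sig5 5->4; result 4 (same value as before).
  sig9: checked — values it read are unchanged (sig8 unchanged, sig8 unchanged); reused cached 16 without running.
  sig11: checked — values it read are unchanged (sig9 unchanged, src5 unchanged); reused cached 4 without running.
  sig12: demanded for the first time — runs, produces 16.
  sig13: checked — values it read are unchanged (sig8 unchanged, sig11 unchanged); reused cached 4 without running.
  sig14: runs — sig3 9->8; result 8.
  sig15: demanded for the first time — runs, produces 8.
  sig16: marked dirty but never re-examined — demand shifted away from it.
  sig18: demanded for the first time — runs, produces 16.
  sig19: runs — src1 9->0; result 16.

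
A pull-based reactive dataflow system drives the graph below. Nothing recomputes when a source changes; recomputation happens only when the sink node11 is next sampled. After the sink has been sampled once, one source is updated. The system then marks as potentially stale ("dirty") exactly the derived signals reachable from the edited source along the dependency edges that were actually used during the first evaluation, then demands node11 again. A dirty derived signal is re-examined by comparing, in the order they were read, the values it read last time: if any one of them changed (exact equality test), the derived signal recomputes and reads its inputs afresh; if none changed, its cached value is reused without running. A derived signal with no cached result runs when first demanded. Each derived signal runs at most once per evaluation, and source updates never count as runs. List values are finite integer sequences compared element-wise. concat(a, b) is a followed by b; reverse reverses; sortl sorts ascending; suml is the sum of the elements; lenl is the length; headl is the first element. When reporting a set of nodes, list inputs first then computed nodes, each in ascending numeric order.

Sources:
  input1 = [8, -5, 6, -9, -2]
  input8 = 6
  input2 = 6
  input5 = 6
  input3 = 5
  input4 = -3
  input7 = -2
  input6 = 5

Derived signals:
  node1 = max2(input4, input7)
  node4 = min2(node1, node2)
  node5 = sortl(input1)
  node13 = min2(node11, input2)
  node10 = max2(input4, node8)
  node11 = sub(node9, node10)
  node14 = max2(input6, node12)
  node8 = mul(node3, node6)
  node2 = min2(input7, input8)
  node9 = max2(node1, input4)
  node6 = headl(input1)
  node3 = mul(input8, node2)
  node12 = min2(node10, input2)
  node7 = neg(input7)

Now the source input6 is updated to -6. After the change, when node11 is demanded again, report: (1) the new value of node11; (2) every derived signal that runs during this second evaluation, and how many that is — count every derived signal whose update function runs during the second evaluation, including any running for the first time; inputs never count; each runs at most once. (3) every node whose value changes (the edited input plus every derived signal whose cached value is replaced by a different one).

New value of node11: 1.
Derived signals that run: none — 0 in total.
Values that change: input6.
Key observation: input6 is never demanded by the output, so the edit triggers no recomputation at all.

First evaluation (everything demanded from the output):
  node1 = max2(-3, -2) = -2
  node2 = min2(-2, 6) = -2
  node3 = mul(6, -2) = -12
  node6 = headl([8, -5, 6, -9, -2]) = 8
  node8 = mul(-12, 8) = -96
  node9 = max2(-2, -3) = -2
  node10 = max2(-3, -96) = -3
  node11 = sub(-2, -3) = 1

Propagation after the edit:
  input6 feeds no computation that the output demands — nothing is marked dirty and nothing runs.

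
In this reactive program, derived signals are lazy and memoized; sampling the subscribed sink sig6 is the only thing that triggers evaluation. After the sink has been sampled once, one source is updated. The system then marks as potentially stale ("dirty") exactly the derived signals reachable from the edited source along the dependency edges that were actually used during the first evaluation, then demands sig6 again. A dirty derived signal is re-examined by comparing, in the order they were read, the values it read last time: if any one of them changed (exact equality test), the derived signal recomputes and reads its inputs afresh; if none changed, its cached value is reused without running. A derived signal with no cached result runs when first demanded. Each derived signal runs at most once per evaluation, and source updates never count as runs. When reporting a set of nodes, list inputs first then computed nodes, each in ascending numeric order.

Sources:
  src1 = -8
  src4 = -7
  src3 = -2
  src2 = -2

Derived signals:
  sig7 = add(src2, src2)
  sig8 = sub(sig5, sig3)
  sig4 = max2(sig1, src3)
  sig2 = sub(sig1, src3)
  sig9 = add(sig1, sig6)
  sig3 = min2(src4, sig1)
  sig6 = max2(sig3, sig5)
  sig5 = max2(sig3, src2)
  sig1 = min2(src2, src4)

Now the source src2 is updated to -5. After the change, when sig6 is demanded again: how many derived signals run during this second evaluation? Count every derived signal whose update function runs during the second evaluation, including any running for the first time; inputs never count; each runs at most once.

First demand of the output computes:
  sig1 = min2(-2, -7) = -7
  sig3 = min2(-7, -7) = -7
  sig5 = max2(-7, -2) = -2
  sig6 = max2(-7, -2) = -2

After the edit, cleaning proceeds:
  sig1: a read changed (src2 -2->-5) — executes, giving -7 — identical to its old value.
  sig3: dirty, but its reads are unchanged (src4 unchanged, sig1 unchanged); cached -7 stands.
  sig5: a read changed (src2 -2->-5) — executes, giving -5.
  sig6: a read changed (sig5 -2->-5) — executes, giving -5.

Note where the cutoff bites: sig3 is checked, finds nothing changed, and keeps its cache.

3 derived signals run: sig1, sig5, sig6.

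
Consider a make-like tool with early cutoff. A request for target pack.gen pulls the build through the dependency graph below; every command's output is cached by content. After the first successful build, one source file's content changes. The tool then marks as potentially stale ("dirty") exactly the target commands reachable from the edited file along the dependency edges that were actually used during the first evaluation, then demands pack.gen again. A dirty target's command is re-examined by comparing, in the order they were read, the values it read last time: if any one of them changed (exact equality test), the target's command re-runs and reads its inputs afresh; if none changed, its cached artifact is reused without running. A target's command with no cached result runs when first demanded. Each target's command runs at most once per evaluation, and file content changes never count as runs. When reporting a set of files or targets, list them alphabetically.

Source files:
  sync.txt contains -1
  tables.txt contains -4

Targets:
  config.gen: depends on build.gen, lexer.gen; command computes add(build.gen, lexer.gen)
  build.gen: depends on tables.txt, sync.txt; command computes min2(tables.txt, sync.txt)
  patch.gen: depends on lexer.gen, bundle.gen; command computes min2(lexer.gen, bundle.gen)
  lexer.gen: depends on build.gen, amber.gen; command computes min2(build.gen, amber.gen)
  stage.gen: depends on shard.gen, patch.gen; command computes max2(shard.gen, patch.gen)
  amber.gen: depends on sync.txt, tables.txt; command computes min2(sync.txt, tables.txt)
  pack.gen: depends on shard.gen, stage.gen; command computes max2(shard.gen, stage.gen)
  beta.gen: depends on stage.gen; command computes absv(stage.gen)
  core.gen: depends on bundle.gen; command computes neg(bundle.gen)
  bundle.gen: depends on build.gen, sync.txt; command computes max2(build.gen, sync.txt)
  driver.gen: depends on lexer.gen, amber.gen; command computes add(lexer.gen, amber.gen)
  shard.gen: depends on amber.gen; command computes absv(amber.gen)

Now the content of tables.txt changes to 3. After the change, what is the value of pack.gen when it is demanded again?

First demand of the output computes:
  amber.gen = min2(-1, -4) = -4
  build.gen = min2(-4, -1) = -4
  bundle.gen = max2(-4, -1) = -1
  lexer.gen = min2(-4, -4) = -4
  patch.gen = min2(-4, -1) = -4
  shard.gen = absv(-4) = 4
  stage.gen = max2(4, -4) = 4
  pack.gen = max2(4, 4) = 4

After the edit, cleaning proceeds:
  amber.gen: a read changed (tables.txt -4->3) — executes, giving -1.
  build.gen: a read changed (tables.txt -4->3) — executes, giving -1.
  bundle.gen: a read changed (build.gen -4->-1) — executes, giving -1 — identical to its old value.
  lexer.gen: a read changed (build.gen -4->-1; amber.gen -4->-1) — executes, giving -1.
  patch.gen: a read changed (lexer.gen -4->-1) — executes, giving -1.
  shard.gen: a read changed (amber.gen -4->-1) — executes, giving 1.
  stage.gen: a read changed (shard.gen 4->1; patch.gen -4->-1) — executes, giving 1.
  pack.gen: a read changed (shard.gen 4->1; stage.gen 4->1) — executes, giving 1.

Demanding pack.gen again yields 1.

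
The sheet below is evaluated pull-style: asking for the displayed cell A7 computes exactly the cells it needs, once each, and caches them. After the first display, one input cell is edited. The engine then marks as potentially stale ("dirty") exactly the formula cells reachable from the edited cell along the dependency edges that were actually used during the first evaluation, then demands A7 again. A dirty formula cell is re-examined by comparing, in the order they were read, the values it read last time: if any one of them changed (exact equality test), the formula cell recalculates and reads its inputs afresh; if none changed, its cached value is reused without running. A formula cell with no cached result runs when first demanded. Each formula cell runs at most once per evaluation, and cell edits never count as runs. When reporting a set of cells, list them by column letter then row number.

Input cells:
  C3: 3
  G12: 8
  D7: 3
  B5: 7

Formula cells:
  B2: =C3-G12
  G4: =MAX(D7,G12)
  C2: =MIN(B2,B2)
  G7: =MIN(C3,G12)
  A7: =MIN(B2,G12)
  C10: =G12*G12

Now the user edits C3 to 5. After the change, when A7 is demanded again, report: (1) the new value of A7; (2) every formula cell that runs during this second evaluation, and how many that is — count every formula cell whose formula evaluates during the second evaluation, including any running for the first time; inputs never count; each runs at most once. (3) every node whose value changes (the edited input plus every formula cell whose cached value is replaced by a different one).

Demanding A7 again yields -3.
2 formula cells run: A7, B2.
The nodes whose values change: A7, B2, C3.

First demand of the output computes:
  B2 = 3 - 8 = -5
  A7 = MIN(-5, 8) = -5

After the edit, cleaning proceeds:
  B2: a read changed (C3 3->5) — executes, giving -3.
  A7: a read changed (B2 -5->-3) — executes, giving -3.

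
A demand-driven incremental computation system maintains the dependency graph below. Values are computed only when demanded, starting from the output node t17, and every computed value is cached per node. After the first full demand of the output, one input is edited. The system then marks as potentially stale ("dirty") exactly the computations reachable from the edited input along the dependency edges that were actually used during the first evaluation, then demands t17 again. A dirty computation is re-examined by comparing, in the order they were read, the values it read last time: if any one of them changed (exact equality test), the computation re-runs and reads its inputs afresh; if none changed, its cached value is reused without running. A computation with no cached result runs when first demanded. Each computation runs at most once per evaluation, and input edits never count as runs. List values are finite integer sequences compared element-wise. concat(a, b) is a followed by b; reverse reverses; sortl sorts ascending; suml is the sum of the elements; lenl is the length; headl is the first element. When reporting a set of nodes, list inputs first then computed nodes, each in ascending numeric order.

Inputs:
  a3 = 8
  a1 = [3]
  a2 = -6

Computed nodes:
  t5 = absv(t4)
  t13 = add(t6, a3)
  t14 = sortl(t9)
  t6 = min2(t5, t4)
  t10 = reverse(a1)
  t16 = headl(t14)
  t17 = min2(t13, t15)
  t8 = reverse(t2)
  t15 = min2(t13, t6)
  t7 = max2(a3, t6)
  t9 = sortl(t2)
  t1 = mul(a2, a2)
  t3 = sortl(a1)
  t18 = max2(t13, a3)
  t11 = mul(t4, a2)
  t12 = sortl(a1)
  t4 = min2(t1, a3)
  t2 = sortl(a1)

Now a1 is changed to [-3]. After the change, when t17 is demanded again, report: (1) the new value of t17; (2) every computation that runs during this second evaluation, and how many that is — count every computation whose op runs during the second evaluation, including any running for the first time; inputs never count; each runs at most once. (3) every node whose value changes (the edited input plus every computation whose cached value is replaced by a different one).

First evaluation (everything demanded from the output):
  t1 = mul(-6, -6) = 36
  t4 = min2(36, 8) = 8
  t5 = absv(8) = 8
  t6 = min2(8, 8) = 8
  t13 = add(8, 8) = 16
  t15 = min2(16, 8) = 8
  t17 = min2(16, 8) = 8

Propagation after the edit:
  a1 feeds no computation that the output demands — nothing is marked dirty and nothing runs.

Key observation: a1 is never demanded by the output, so the edit triggers no recomputation at all.

New value of t17: 8.
Computations that run: none — 0 in total.
Values that change: a1.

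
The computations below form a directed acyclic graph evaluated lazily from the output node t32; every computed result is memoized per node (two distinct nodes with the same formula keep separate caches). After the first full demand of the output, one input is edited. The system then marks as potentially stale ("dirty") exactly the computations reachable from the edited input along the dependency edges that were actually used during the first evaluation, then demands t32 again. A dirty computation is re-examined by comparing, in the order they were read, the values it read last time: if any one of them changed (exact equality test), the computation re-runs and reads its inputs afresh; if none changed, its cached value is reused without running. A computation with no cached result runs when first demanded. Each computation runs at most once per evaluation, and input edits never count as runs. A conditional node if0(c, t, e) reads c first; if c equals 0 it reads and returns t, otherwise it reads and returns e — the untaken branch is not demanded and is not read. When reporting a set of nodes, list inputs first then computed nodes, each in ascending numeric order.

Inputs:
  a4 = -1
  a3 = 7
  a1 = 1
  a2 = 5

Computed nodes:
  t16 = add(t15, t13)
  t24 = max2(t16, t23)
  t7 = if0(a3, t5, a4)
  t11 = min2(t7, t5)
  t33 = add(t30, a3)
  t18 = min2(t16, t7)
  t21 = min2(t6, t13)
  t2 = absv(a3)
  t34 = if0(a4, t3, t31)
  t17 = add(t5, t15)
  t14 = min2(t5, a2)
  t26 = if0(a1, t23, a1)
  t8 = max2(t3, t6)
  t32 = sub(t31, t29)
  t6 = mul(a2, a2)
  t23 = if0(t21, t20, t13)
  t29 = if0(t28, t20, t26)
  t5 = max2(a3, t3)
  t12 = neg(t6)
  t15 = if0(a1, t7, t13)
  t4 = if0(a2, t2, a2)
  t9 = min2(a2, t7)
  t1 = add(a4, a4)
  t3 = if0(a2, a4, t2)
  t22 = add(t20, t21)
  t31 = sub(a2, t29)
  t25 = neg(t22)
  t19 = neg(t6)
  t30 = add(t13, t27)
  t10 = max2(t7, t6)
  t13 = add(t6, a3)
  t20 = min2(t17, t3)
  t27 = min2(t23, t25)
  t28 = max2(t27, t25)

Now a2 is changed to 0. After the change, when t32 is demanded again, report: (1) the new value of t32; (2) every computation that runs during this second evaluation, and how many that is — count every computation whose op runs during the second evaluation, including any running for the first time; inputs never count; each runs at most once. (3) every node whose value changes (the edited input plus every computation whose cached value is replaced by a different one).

Demanding t32 again yields -2.
16 computations run: t3, t5, t6, t13, t15, t17, t20, t21, t22, t23, t25, t27, t28, t29, t31, t32.
The nodes whose values change: a2, t3, t6, t13, t15, t17, t20, t21, t22, t23, t25, t27, t28, t31, t32.

First demand of the output computes:
  t2 = absv(7) = 7
  t3 = if0(a2=5 -> else branch t2) = 7
  t5 = max2(7, 7) = 7
  t6 = mul(5, 5) = 25
  t13 = add(25, 7) = 32
  t15 = if0(a1=1 -> else branch t13) = 32
  t17 = add(7, 32) = 39
  t20 = min2(39, 7) = 7
  t21 = min2(25, 32) = 25
  t22 = add(7, 25) = 32
  t23 = if0(t21=25 -> else branch t13) = 32
  t25 = neg(32) = -32
  t26 = if0(a1=1 -> else branch a1) = 1
  t27 = min2(32, -32) = -32
  t28 = max2(-32, -32) = -32
  t29 = if0(t28=-32 -> else branch t26) = 1
  t31 = sub(5, 1) = 4
  t32 = sub(4, 1) = 3

After the edit, cleaning proceeds:
  t3: a read changed (a2 5->0) — executes, giving -1.
  t5: a read changed (t3 7->-1) — executes, giving 7 — identical to its old value.
  t6: a read changed (a2 5->0; a2 5->0) — executes, giving 0.
  t13: a read changed (t6 25->0) — executes, giving 7.
  t15: a read changed (t13 32->7) — executes, giving 7.
  t17: a read changed (t15 32->7) — executes, giving 14.
  t20: a read changed (t17 39->14; t3 7->-1) — executes, giving -1.
  t21: a read changed (t6 25->0; t13 32->7) — executes, giving 0.
  t22: a read changed (t20 7->-1; t21 25->0) — executes, giving -1.
  t23: a read changed (t21 25->0; t13 32->7) — executes, giving -1.
  t25: a read changed (t22 32->-1) — executes, giving 1.
  t27: a read changed (t23 32->-1; t25 -32->1) — executes, giving -1.
  t28: a read changed (t27 -32->-1; t25 -32->1) — executes, giving 1.
  t29: a read changed (t28 -32->1) — executes, giving 1 — identical to its old value.
  t31: a read changed (a2 5->0) — executes, giving -1.
  t32: a read changed (t31 4->-1) — executes, giving -2.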